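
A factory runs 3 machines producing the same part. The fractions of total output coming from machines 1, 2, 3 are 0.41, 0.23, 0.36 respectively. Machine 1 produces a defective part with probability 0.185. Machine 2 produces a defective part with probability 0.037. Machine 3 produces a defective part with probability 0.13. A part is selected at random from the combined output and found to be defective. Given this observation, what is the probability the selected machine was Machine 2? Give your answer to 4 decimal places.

Tabulate prior·likelihood by source: [1] prior 0.41, lik 0.185, product 0.07585; [2] prior 0.23, lik 0.037, product 0.008510; [3] prior 0.36, lik 0.13, product 0.04680.
Normalizing constant = 0.13116; the posterior for Machine 2 is its product over the sum, 0.008510/0.13116 = 0.0649.

Posterior probability ≈ 0.0649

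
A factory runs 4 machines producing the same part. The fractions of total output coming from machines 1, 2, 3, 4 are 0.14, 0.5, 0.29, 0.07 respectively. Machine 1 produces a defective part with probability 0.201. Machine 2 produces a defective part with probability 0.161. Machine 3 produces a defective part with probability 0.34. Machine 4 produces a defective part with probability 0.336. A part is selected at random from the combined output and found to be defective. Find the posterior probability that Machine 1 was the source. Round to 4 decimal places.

Posterior probability ≈ 0.1219

Tabulate prior·likelihood by source: [1] prior 0.14, lik 0.201, product 0.02814; [2] prior 0.5, lik 0.161, product 0.08050; [3] prior 0.29, lik 0.34, product 0.09860; [4] prior 0.07, lik 0.336, product 0.02352.
Normalizing constant = 0.23076; the posterior for Machine 1 is its product over the sum, 0.02814/0.23076 = 0.1219.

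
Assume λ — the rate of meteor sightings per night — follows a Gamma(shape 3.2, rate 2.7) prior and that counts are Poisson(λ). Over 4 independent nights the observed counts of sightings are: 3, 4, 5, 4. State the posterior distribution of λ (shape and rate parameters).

Posterior: Gamma(shape=19.2, rate=6.7)

The Poisson likelihood adds the total count to the shape and the number of exposure periods to the rate. Here ∑xᵢ = 16 and n = 4, so shape 3.2→19.2 and rate 2.7→6.7.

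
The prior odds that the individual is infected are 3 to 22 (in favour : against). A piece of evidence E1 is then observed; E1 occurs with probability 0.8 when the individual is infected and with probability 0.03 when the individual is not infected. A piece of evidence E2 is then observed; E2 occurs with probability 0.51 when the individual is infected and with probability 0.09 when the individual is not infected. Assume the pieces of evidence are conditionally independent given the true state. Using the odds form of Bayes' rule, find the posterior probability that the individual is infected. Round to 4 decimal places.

Posterior probability ≈ 0.9537

Prior odds = 3/22 = 0.13636. In log-odds, ln(0.13636) = -1.9924.
Add log likelihood ratios: ln(26.667) + ln(5.6667) = 5.0180.
Posterior log-odds = 3.0256, so posterior odds = exp(3.0256) = 20.606. Converting, P(H|E) = 20.606/21.606 = 0.9537.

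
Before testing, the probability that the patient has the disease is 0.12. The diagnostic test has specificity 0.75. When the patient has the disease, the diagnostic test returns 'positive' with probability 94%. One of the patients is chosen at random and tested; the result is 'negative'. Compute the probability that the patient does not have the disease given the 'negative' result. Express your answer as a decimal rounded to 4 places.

Write H for 'the patient has the disease'. Prior odds H:¬H = 0.12/0.88 = 0.13636. For the 'negative' outcome, the likelihood ratio is 0.06/0.75 = 0.080000.
Posterior odds = 0.13636 × 0.080000 = 0.010909, so P(H|E) = 0.010909/(1+0.010909) = 0.0108. Then P(¬H|E) = 1 − 0.0108 = 0.9892.

P(¬H | E) ≈ 0.9892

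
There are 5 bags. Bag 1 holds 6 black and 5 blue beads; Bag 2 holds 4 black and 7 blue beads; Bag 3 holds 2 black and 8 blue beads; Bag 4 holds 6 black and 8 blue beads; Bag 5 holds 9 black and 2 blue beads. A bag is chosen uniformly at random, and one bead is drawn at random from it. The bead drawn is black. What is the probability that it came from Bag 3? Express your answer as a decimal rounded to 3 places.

P(black|Bag 1) = 0.5455; P(black|Bag 2) = 0.3636; P(black|Bag 3) = 0.2; P(black|Bag 4) = 0.4286; P(black|Bag 5) = 0.8182.
Prior × likelihood for each source: 0.2·0.5455=0.1091, 0.2·0.3636=0.07273, 0.2·0.2=0.04000, 0.2·0.4286=0.08571, 0.2·0.8182=0.1636. Summing gives P(black) = 0.47117.
P(Bag 3 | black) = 0.04000 / 0.47117 = 0.085.

Posterior probability ≈ 0.085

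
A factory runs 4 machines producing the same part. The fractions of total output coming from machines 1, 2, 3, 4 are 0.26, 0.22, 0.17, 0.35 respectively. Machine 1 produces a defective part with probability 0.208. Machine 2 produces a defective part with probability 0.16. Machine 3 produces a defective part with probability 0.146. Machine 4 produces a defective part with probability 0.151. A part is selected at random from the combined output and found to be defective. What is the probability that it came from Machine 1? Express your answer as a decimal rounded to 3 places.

Tabulate prior·likelihood by source: [1] prior 0.26, lik 0.208, product 0.05408; [2] prior 0.22, lik 0.16, product 0.03520; [3] prior 0.17, lik 0.146, product 0.02482; [4] prior 0.35, lik 0.151, product 0.05285.
Normalizing constant = 0.16695; the posterior for Machine 1 is its product over the sum, 0.05408/0.16695 = 0.324.

Posterior probability ≈ 0.324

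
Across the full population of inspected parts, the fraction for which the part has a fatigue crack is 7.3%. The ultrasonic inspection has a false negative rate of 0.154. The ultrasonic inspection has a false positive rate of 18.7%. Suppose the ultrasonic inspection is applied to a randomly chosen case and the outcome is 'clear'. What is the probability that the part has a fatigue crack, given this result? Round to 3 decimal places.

Let H be the event that the part has a fatigue crack. P(H) = 0.073, so P(¬H) = 0.927. With E the 'clear' result, P(E|H) = 0.154 and P(E|¬H) = 0.813.
P(E) = 0.154·0.073 + 0.813·0.927 = 0.011242 + 0.75365 = 0.76489.
By Bayes' theorem, P(H|E) = 0.011242 / 0.76489 = 0.015.

P(H | E) ≈ 0.015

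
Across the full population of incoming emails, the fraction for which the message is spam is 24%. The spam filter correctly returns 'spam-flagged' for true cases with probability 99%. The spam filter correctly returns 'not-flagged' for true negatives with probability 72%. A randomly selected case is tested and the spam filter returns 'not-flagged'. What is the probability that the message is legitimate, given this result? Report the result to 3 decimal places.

Write H for 'the message is spam'. Prior odds H:¬H = 0.24/0.76 = 0.31579. For the 'not-flagged' outcome, the likelihood ratio is 0.01/0.72 = 0.013889.
Posterior odds = 0.31579 × 0.013889 = 0.0043860, so P(H|E) = 0.0043860/(1+0.0043860) = 0.004. Then P(¬H|E) = 1 − 0.004 = 0.996.

P(¬H | E) ≈ 0.996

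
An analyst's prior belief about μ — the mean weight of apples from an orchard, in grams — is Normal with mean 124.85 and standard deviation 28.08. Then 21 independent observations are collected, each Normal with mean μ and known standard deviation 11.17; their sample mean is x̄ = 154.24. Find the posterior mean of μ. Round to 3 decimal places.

Posterior mean ≈ 154.020

With known σ, the Normal prior is conjugate. Weight on the data is w = (n/σ²)/(n/σ² + 1/τ₀²) = 0.168311/(0.168311+0.00126825) = 0.99252.
Posterior mean = w·x̄ + (1−w)·μ₀ = 0.99252·154.24 + 0.0074788·124.85 = 154.020.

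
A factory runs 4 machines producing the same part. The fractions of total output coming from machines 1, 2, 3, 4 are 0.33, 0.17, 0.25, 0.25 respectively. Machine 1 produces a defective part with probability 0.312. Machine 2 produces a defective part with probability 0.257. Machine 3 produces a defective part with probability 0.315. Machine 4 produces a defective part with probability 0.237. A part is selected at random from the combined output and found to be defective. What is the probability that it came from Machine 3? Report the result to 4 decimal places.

Posterior probability ≈ 0.2767

Tabulate prior·likelihood by source: [1] prior 0.33, lik 0.312, product 0.1030; [2] prior 0.17, lik 0.257, product 0.04369; [3] prior 0.25, lik 0.315, product 0.07875; [4] prior 0.25, lik 0.237, product 0.05925.
Normalizing constant = 0.28465; the posterior for Machine 3 is its product over the sum, 0.07875/0.28465 = 0.2767.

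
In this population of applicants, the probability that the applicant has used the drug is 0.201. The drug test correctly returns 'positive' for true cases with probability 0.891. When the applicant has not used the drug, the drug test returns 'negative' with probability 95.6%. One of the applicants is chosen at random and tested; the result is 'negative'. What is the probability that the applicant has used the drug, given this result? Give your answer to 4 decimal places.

Write H for 'the applicant has used the drug'. Prior odds H:¬H = 0.201/0.799 = 0.25156. For the 'negative' outcome, the likelihood ratio is 0.109/0.956 = 0.11402.
Posterior odds = 0.25156 × 0.11402 = 0.028683, so P(H|E) = 0.028683/(1+0.028683) = 0.0279.

P(H | E) ≈ 0.0279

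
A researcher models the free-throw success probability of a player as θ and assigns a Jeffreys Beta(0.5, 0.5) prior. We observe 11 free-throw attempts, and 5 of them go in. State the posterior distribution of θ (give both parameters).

The binomial likelihood is conjugate to the Beta prior: with 5 successes and 6 failures, the posterior is Beta(0.5+5, 0.5+6) = Beta(5.5, 6.5).

Posterior: Beta(5.5, 6.5)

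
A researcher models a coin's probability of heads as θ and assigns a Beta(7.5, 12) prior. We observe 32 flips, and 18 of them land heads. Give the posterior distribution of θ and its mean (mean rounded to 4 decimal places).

Posterior: Beta(25.5, 26); mean ≈ 0.4951

The binomial likelihood is conjugate to the Beta prior: with 18 successes and 14 failures, the posterior is Beta(7.5+18, 12+14) = Beta(25.5, 26).
E[θ | data] = 25.5/(25.5+26) = 0.4951.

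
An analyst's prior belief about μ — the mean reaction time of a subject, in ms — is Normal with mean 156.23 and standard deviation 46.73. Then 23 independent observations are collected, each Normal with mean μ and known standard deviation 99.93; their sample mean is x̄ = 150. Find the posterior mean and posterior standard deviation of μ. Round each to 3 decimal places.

Posterior mean ≈ 151.033; posterior SD ≈ 19.031

With known σ, the Normal prior is conjugate. Weight on the data is w = (n/σ²)/(n/σ² + 1/τ₀²) = 0.00230322/(0.00230322+0.00045794) = 0.83415.
Posterior mean = w·x̄ + (1−w)·μ₀ = 0.83415·150 + 0.16585·156.23 = 151.033. Posterior variance = 1/(0.00230322+0.00045794) = 362.166, so SD = 19.031.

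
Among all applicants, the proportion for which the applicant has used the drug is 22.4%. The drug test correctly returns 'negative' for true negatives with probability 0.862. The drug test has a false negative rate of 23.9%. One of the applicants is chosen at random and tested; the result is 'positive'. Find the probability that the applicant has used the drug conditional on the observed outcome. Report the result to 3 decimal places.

P(H | E) ≈ 0.614

Write H for 'the applicant has used the drug'. Prior odds H:¬H = 0.224/0.776 = 0.28866. For the 'positive' outcome, the likelihood ratio is 0.761/0.138 = 5.5145.
Posterior odds = 0.28866 × 5.5145 = 1.5918, so P(H|E) = 1.5918/(1+1.5918) = 0.614.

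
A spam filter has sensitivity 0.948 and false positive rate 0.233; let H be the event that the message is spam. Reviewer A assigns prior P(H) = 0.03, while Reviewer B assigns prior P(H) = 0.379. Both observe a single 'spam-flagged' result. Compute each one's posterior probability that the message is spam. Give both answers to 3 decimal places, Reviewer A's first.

P('+'|H) = 0.948, P('+'|¬H) = 0.233.
Reviewer A: numerator 0.948·0.03 = 0.028440; evidence = 0.028440+0.233·0.97 = 0.25445; posterior = 0.112.
Reviewer B: numerator 0.948·0.379 = 0.35929; evidence = 0.35929+0.233·0.621 = 0.50399; posterior = 0.713.

Reviewer A: 0.112; Reviewer B: 0.713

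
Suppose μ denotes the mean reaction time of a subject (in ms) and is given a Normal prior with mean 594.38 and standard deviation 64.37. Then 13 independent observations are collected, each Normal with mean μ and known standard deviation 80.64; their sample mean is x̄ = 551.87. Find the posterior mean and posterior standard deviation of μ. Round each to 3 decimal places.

Posterior mean ≈ 556.449; posterior SD ≈ 21.127

With known σ, the Normal prior is conjugate. Weight on the data is w = (n/σ²)/(n/σ² + 1/τ₀²) = 0.00199914/(0.00199914+0.00024134) = 0.89228.
Posterior mean = w·x̄ + (1−w)·μ₀ = 0.89228·551.87 + 0.10772·594.38 = 556.449. Posterior variance = 1/(0.00199914+0.00024134) = 446.333, so SD = 21.127.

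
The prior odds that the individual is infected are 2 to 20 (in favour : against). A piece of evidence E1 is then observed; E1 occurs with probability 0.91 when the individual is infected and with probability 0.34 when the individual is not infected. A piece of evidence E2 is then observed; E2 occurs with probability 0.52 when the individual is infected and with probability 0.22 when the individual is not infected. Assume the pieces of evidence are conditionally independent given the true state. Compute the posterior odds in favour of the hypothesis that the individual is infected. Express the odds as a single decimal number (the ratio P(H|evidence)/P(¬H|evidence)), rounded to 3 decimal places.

Posterior odds ≈ 0.633

Prior odds = 2/20 = 0.10000. In log-odds, ln(0.10000) = -2.3026.
Add log likelihood ratios: ln(2.6765) + ln(2.3636) = 1.8447.
Posterior log-odds = -0.45788, so posterior odds = exp(-0.45788) = 0.63262.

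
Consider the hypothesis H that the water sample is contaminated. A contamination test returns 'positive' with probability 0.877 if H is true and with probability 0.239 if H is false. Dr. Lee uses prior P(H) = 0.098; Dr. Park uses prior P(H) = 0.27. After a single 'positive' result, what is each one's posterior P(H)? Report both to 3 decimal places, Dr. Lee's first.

The likelihood ratio for a 'positive' result is 0.877/0.239 = 3.6695.
Dr. Lee: prior odds 0.098/0.902 = 0.10865; posterior odds 0.39868; posterior probability 0.285.
Dr. Park: prior odds 0.27/0.73 = 0.36986; posterior odds 1.3572; posterior probability 0.576.

Dr. Lee: 0.285; Dr. Park: 0.576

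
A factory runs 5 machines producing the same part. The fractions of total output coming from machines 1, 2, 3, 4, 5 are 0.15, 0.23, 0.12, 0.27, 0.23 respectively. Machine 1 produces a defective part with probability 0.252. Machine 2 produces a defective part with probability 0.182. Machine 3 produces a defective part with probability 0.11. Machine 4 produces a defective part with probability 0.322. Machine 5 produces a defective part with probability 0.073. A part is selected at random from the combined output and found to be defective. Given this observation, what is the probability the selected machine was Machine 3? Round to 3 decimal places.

Posterior probability ≈ 0.067

P(defective|M1) = 0.252; P(defective|M2) = 0.182; P(defective|M3) = 0.11; P(defective|M4) = 0.322; P(defective|M5) = 0.073.
Prior × likelihood for each source: 0.15·0.252=0.03780, 0.23·0.182=0.04186, 0.12·0.11=0.01320, 0.27·0.322=0.08694, 0.23·0.073=0.01679. Summing gives P(defective) = 0.19659.
P(Machine 3 | defective) = 0.01320 / 0.19659 = 0.067.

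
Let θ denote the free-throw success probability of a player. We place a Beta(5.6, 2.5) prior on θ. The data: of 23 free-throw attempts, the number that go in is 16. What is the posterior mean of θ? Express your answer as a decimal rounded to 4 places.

Observing 16 successes and 7 failures updates Beta(5.6, 2.5) by adding the success and failure counts to the two shape parameters: α = 5.6+16 = 21.6, β = 2.5+7 = 9.5.
Posterior mean = α/(α+β) = 21.6/31.1 = 0.6945.

Posterior mean ≈ 0.6945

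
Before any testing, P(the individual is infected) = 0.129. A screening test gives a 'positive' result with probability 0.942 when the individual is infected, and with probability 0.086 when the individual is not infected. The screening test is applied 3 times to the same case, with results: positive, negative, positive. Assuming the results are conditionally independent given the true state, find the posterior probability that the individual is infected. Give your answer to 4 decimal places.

Posterior P(H) ≈ 0.5300

Let H be the event that the individual is infected; start with P(H) = 0.129. P('positive'|H) = 0.942, P('positive'|¬H) = 0.086.
Update on result 1 ('positive'): P(H) ← 0.942·0.1290 / (0.942·0.1290 + 0.086·0.8710) = 0.12152/0.19642 = 0.6187.
Update on result 2 ('negative'): P(H) ← 0.058·0.6187 / (0.058·0.6187 + 0.914·0.3813) = 0.035882/0.38443 = 0.0933.
Update on result 3 ('positive'): P(H) ← 0.942·0.0933 / (0.942·0.0933 + 0.086·0.9067) = 0.087923/0.16590 = 0.5300.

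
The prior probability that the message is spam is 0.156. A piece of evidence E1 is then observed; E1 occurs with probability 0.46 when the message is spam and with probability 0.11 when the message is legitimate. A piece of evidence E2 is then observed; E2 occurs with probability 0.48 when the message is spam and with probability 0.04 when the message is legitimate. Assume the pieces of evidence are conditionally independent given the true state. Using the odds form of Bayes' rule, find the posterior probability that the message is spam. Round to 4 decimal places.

Prior odds = 0.156/(1−0.156) = 0.18483. In log-odds, ln(0.18483) = -1.6883.
Add log likelihood ratios: ln(4.1818) + ln(12.000) = 3.9157.
Posterior log-odds = 2.2274, so posterior odds = exp(2.2274) = 9.2753. Converting, P(H|E) = 9.2753/10.275 = 0.9027.

Posterior probability ≈ 0.9027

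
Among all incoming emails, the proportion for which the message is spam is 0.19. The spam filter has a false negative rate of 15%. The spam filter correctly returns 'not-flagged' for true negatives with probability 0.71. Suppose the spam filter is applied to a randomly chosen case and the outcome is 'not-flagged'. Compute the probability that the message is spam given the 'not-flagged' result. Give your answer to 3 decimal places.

P(H | E) ≈ 0.047

Let H be the event that the message is spam. P(H) = 0.19, so P(¬H) = 0.81. With E the 'not-flagged' result, P(E|H) = 0.15 and P(E|¬H) = 0.71.
P(E) = 0.15·0.19 + 0.71·0.81 = 0.028500 + 0.57510 = 0.60360.
By Bayes' theorem, P(H|E) = 0.028500 / 0.60360 = 0.047.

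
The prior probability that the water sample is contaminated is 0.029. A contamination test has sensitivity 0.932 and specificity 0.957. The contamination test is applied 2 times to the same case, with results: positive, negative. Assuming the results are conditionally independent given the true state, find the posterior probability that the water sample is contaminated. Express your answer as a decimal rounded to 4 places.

Let H be the event that the water sample is contaminated; start with P(H) = 0.029. P('positive'|H) = 0.932, P('positive'|¬H) = 0.043.
Update on result 1 ('positive'): P(H) ← 0.932·0.0290 / (0.932·0.0290 + 0.043·0.9710) = 0.027028/0.068781 = 0.3930.
Update on result 2 ('negative'): P(H) ← 0.068·0.3930 / (0.068·0.3930 + 0.957·0.6070) = 0.026721/0.60766 = 0.0440.

Posterior P(H) ≈ 0.0440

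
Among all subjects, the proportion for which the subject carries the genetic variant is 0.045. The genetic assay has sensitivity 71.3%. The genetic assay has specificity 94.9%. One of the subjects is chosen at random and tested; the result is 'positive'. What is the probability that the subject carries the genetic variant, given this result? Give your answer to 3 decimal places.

Write H for 'the subject carries the genetic variant'. Prior odds H:¬H = 0.045/0.955 = 0.047120. For the 'positive' outcome, the likelihood ratio is 0.713/0.051 = 13.980.
Posterior odds = 0.047120 × 13.980 = 0.65876, so P(H|E) = 0.65876/(1+0.65876) = 0.397.

P(H | E) ≈ 0.397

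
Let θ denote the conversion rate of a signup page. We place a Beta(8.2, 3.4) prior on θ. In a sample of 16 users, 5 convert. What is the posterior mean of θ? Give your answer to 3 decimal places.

Observing 5 successes and 11 failures updates Beta(8.2, 3.4) by adding the success and failure counts to the two shape parameters: α = 8.2+5 = 13.2, β = 3.4+11 = 14.4.
Posterior mean = α/(α+β) = 13.2/27.6 = 0.478.

Posterior mean ≈ 0.478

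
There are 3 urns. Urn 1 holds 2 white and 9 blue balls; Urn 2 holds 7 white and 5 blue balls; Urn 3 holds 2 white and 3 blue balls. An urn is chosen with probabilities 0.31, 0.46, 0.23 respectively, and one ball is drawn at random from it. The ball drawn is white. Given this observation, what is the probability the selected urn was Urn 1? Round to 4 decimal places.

P(white|Urn 1) = 0.1818; P(white|Urn 2) = 0.5833; P(white|Urn 3) = 0.4.
Prior × likelihood for each source: 0.31·0.1818=0.05636, 0.46·0.5833=0.2683, 0.23·0.4=0.09200. Summing gives P(white) = 0.41670.
P(Urn 1 | white) = 0.05636 / 0.41670 = 0.1353.

Posterior probability ≈ 0.1353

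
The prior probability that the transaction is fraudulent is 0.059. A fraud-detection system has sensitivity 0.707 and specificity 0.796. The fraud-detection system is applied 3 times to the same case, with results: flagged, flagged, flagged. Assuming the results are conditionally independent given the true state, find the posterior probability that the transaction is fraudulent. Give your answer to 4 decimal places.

Posterior P(H) ≈ 0.7230

With H the event that the transaction is fraudulent, the joint likelihood of the observed sequence is P(data|H) = 0.707·0.707·0.707 = 0.35339 and P(data|¬H) = 0.204·0.204·0.204 = 0.0084897.
Bayes: P(H|data) = 0.059·0.35339 / (0.059·0.35339 + 0.941·0.0084897) = 0.020850/0.028839 = 0.7230.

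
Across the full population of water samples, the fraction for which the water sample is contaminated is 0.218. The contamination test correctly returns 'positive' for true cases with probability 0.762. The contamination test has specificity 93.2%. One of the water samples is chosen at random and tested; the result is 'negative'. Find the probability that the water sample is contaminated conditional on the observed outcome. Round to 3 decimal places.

P(H | E) ≈ 0.066

Let H be the event that the water sample is contaminated. P(H) = 0.218, so P(¬H) = 0.782. With E the 'negative' result, P(E|H) = 0.238 and P(E|¬H) = 0.932.
P(E) = 0.238·0.218 + 0.932·0.782 = 0.051884 + 0.72882 = 0.78071.
By Bayes' theorem, P(H|E) = 0.051884 / 0.78071 = 0.066.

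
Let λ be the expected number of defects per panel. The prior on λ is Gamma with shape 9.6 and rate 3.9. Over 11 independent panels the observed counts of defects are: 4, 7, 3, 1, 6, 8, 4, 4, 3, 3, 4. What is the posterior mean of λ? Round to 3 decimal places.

The Poisson likelihood adds the total count to the shape and the number of exposure periods to the rate. Here ∑xᵢ = 47 and n = 11, so shape 9.6→56.6 and rate 3.9→14.9.
E[λ | data] = 56.6/14.9 = 3.799.

Posterior mean ≈ 3.799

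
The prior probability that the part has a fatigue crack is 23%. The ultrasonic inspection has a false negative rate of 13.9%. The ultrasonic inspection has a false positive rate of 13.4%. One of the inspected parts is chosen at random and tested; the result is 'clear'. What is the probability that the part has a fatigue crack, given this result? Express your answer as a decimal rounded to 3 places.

Let H be the event that the part has a fatigue crack. P(H) = 0.23, so P(¬H) = 0.77. With E the 'clear' result, P(E|H) = 0.139 and P(E|¬H) = 0.866.
P(E) = 0.139·0.23 + 0.866·0.77 = 0.031970 + 0.66682 = 0.69879.
By Bayes' theorem, P(H|E) = 0.031970 / 0.69879 = 0.046.

P(H | E) ≈ 0.046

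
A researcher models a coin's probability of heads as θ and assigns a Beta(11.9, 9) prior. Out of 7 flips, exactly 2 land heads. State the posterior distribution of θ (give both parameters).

The binomial likelihood is conjugate to the Beta prior: with 2 successes and 5 failures, the posterior is Beta(11.9+2, 9+5) = Beta(13.9, 14).

Posterior: Beta(13.9, 14)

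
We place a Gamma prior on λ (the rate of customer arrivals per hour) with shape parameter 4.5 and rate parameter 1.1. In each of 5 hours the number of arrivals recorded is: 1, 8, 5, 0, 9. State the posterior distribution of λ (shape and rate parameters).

Posterior: Gamma(shape=27.5, rate=6.1)

The Poisson likelihood adds the total count to the shape and the number of exposure periods to the rate. Here ∑xᵢ = 23 and n = 5, so shape 4.5→27.5 and rate 1.1→6.1.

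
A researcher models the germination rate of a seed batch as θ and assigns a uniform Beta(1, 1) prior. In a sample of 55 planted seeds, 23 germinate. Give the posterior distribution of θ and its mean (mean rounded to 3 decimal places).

Posterior: Beta(24, 33); mean ≈ 0.421

Observing 23 successes and 32 failures updates Beta(1, 1) by adding the success and failure counts to the two shape parameters: α = 1+23 = 24, β = 1+32 = 33.
Posterior mean = α/(α+β) = 24/57 = 0.421.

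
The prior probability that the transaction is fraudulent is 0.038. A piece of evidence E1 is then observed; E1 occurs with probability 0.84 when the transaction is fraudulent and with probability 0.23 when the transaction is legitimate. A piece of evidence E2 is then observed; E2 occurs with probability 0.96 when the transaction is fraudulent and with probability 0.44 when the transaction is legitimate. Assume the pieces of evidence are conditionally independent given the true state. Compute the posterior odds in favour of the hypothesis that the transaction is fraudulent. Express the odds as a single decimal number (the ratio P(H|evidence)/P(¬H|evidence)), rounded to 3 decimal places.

Prior odds = 0.038/(1−0.038) = 0.039501.
Likelihood ratio for E1 = 0.84/0.23 = 3.6522.
Likelihood ratio for E2 = 0.96/0.44 = 2.1818.
Posterior odds = prior odds × LR₁ × LR₂ = 0.31476.

Posterior odds ≈ 0.315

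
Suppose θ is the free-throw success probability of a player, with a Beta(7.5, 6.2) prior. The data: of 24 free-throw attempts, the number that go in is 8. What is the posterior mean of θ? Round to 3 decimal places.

Posterior mean ≈ 0.411

Observing 8 successes and 16 failures updates Beta(7.5, 6.2) by adding the success and failure counts to the two shape parameters: α = 7.5+8 = 15.5, β = 6.2+16 = 22.2.
E[θ | data] = 15.5/(15.5+22.2) = 0.411.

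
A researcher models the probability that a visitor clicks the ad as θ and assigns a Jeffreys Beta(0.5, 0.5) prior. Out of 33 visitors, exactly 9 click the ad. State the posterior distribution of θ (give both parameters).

Posterior: Beta(9.5, 24.5)

The binomial likelihood is conjugate to the Beta prior: with 9 successes and 24 failures, the posterior is Beta(0.5+9, 0.5+24) = Beta(9.5, 24.5).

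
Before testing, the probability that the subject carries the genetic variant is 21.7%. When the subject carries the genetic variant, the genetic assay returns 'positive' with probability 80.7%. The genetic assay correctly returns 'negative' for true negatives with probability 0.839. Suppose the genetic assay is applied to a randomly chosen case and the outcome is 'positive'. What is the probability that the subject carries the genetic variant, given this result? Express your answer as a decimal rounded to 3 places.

Write H for 'the subject carries the genetic variant'. Prior odds H:¬H = 0.217/0.783 = 0.27714. For the 'positive' outcome, the likelihood ratio is 0.807/0.161 = 5.0124.
Posterior odds = 0.27714 × 5.0124 = 1.3891, so P(H|E) = 1.3891/(1+1.3891) = 0.581.

P(H | E) ≈ 0.581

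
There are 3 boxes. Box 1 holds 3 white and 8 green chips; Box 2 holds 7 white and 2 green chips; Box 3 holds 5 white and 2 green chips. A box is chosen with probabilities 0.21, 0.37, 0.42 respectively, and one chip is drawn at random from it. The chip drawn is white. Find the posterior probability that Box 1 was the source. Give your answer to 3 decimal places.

Posterior probability ≈ 0.089

Tabulate prior·likelihood by source: [1] prior 0.21, lik 0.2727, product 0.05727; [2] prior 0.37, lik 0.7778, product 0.2878; [3] prior 0.42, lik 0.7143, product 0.3000.
Normalizing constant = 0.64505; the posterior for Box 1 is its product over the sum, 0.05727/0.64505 = 0.089.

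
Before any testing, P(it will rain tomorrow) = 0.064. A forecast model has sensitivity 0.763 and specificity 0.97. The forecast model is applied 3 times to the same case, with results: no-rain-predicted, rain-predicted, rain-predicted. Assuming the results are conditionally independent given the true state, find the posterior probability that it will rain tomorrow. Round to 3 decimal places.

With H the event that it will rain tomorrow, the joint likelihood of the observed sequence is P(data|H) = 0.237·0.763·0.763 = 0.13797 and P(data|¬H) = 0.97·0.03·0.03 = 0.00087300.
Bayes: P(H|data) = 0.064·0.13797 / (0.064·0.13797 + 0.936·0.00087300) = 0.0088303/0.0096475 = 0.9153.

Posterior P(H) ≈ 0.915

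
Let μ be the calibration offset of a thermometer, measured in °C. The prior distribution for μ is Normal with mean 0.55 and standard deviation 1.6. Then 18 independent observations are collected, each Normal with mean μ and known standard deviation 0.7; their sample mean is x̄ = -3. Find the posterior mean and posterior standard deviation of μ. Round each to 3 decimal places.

Prior precision 1/τ₀² = 1/1.6² = 0.390625; data precision n/σ² = 18/0.7² = 36.7347.
Posterior precision = 0.390625 + 36.7347 = 37.1253, giving posterior SD = 1/√37.1253 = 0.164.
Posterior mean = (0.390625·0.55 + 36.7347·-3) / 37.1253 = -2.963.

Posterior mean ≈ -2.963; posterior SD ≈ 0.164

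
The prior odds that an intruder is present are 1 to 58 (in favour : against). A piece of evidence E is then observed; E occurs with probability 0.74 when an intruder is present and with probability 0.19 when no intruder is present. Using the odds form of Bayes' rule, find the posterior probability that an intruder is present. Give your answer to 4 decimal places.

Posterior probability ≈ 0.0629

Prior odds = 1/58 = 0.017241.
Likelihood ratio for E = 0.74/0.19 = 3.8947.
Posterior odds = prior odds × LR = 0.067151.
Posterior probability = odds/(1+odds) = 0.067151/1.0672 = 0.0629.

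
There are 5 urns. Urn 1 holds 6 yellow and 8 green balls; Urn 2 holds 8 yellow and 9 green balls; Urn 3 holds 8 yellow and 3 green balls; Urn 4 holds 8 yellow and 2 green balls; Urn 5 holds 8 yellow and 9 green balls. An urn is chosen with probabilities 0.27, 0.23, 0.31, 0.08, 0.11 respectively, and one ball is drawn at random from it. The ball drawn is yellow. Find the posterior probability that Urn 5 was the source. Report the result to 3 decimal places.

P(yellow|Urn 1) = 0.4286; P(yellow|Urn 2) = 0.4706; P(yellow|Urn 3) = 0.7273; P(yellow|Urn 4) = 0.8; P(yellow|Urn 5) = 0.4706.
Prior × likelihood for each source: 0.27·0.4286=0.1157, 0.23·0.4706=0.1082, 0.31·0.7273=0.2255, 0.08·0.8=0.06400, 0.11·0.4706=0.05176. Summing gives P(yellow) = 0.56517.
P(Urn 5 | yellow) = 0.05176 / 0.56517 = 0.092.

Posterior probability ≈ 0.092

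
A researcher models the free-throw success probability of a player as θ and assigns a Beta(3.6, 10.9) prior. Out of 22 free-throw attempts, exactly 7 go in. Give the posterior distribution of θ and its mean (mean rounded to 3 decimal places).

Observing 7 successes and 15 failures updates Beta(3.6, 10.9) by adding the success and failure counts to the two shape parameters: α = 3.6+7 = 10.6, β = 10.9+15 = 25.9.
E[θ | data] = 10.6/(10.6+25.9) = 0.290.

Posterior: Beta(10.6, 25.9); mean ≈ 0.290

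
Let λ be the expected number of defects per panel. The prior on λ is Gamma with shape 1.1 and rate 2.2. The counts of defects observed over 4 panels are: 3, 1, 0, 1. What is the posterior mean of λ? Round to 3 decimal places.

Posterior mean ≈ 0.984

Total count ∑xᵢ = 5 over n = 4 panels.
Gamma is conjugate to the Poisson likelihood: posterior is Gamma(shape = 1.1+5 = 6.1, rate = 2.2+4 = 6.2).
Posterior mean = shape/rate = 6.1/6.2 = 0.984.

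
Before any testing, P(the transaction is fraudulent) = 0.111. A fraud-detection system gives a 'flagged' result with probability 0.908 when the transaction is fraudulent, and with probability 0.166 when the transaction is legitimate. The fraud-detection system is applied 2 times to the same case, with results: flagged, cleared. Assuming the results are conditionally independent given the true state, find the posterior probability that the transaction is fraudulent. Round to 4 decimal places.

Posterior P(H) ≈ 0.0701

Let H be the event that the transaction is fraudulent; start with P(H) = 0.111. P('flagged'|H) = 0.908, P('flagged'|¬H) = 0.166.
Update on result 1 ('flagged'): P(H) ← 0.908·0.1110 / (0.908·0.1110 + 0.166·0.8890) = 0.10079/0.24836 = 0.4058.
Update on result 2 ('cleared'): P(H) ← 0.092·0.4058 / (0.092·0.4058 + 0.834·0.5942) = 0.037335/0.53289 = 0.0701.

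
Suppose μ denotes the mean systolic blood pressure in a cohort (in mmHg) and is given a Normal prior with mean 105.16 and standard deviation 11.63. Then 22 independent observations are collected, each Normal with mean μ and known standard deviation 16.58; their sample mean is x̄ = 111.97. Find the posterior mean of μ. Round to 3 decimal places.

Prior precision 1/τ₀² = 1/11.63² = 0.00739334; data precision n/σ² = 22/16.58² = 0.0800301.
Posterior precision = 0.00739334 + 0.0800301 = 0.0874235.
Posterior mean = (0.00739334·105.16 + 0.0800301·111.97) / 0.0874235 = 111.394.

Posterior mean ≈ 111.394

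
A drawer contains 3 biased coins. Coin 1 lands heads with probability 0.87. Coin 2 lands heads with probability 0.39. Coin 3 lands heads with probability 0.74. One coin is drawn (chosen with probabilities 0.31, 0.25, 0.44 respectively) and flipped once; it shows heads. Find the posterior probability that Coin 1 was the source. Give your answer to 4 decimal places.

P(heads|C1) = 0.87; P(heads|C2) = 0.39; P(heads|C3) = 0.74.
Prior × likelihood for each source: 0.31·0.87=0.2697, 0.25·0.39=0.09750, 0.44·0.74=0.3256. Summing gives P(heads) = 0.69280.
P(Coin 1 | heads) = 0.2697 / 0.69280 = 0.3893.

Posterior probability ≈ 0.3893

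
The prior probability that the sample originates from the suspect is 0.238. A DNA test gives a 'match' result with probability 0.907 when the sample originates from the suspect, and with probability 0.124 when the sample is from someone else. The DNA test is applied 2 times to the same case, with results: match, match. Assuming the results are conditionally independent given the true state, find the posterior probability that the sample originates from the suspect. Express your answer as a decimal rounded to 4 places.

Posterior P(H) ≈ 0.9435

With H the event that the sample originates from the suspect, the joint likelihood of the observed sequence is P(data|H) = 0.907·0.907 = 0.82265 and P(data|¬H) = 0.124·0.124 = 0.015376.
Bayes: P(H|data) = 0.238·0.82265 / (0.238·0.82265 + 0.762·0.015376) = 0.19579/0.20751 = 0.9435.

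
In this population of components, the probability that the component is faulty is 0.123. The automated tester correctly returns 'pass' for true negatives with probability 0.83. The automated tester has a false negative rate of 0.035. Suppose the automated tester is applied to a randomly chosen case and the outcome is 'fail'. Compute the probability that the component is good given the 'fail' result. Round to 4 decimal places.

P(¬H | E) ≈ 0.5568

Let H be the event that the component is faulty. P(H) = 0.123, so P(¬H) = 0.877. With E the 'fail' result, P(E|H) = 0.965 and P(E|¬H) = 0.17.
P(E) = 0.965·0.123 + 0.17·0.877 = 0.11869 + 0.14909 = 0.26778.
By Bayes' theorem, P(H|E) = 0.11869 / 0.26778 = 0.4432. Hence P(¬H|E) = 1 − 0.4432 = 0.5568.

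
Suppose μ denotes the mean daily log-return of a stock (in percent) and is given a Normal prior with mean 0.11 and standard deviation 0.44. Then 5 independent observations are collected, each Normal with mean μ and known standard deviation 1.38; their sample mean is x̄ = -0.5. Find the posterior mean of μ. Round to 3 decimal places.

Posterior mean ≈ -0.096

Prior precision 1/τ₀² = 1/0.44² = 5.16529; data precision n/σ² = 5/1.38² = 2.62550.
Posterior precision = 5.16529 + 2.62550 = 7.79079.
Posterior mean = (5.16529·0.11 + 2.62550·-0.5) / 7.79079 = -0.096.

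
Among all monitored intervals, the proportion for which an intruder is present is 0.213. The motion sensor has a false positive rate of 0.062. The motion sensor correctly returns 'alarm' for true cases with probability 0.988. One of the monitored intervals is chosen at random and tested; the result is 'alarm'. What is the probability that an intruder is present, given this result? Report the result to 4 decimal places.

P(H | E) ≈ 0.8118

Let H be the event that an intruder is present. P(H) = 0.213, so P(¬H) = 0.787. With E the 'alarm' result, P(E|H) = 0.988 and P(E|¬H) = 0.062.
P(E) = 0.988·0.213 + 0.062·0.787 = 0.21044 + 0.048794 = 0.25924.
By Bayes' theorem, P(H|E) = 0.21044 / 0.25924 = 0.8118.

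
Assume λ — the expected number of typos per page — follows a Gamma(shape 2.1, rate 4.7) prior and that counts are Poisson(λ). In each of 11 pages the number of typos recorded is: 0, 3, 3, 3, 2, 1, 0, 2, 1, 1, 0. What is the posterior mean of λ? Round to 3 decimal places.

Total count ∑xᵢ = 16 over n = 11 pages.
Gamma is conjugate to the Poisson likelihood: posterior is Gamma(shape = 2.1+16 = 18.1, rate = 4.7+11 = 15.7).
E[λ | data] = 18.1/15.7 = 1.153.

Posterior mean ≈ 1.153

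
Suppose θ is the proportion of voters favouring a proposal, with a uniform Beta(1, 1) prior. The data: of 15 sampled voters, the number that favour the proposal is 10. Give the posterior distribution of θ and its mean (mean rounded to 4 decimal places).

Posterior: Beta(11, 6); mean ≈ 0.6471

The binomial likelihood is conjugate to the Beta prior: with 10 successes and 5 failures, the posterior is Beta(1+10, 1+5) = Beta(11, 6).
Posterior mean = α/(α+β) = 11/17 = 0.6471.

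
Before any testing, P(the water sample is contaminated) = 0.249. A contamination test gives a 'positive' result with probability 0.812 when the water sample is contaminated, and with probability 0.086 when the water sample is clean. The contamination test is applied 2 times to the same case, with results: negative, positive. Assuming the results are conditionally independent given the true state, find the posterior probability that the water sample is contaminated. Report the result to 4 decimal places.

With H the event that the water sample is contaminated, the joint likelihood of the observed sequence is P(data|H) = 0.188·0.812 = 0.15266 and P(data|¬H) = 0.914·0.086 = 0.078604.
Bayes: P(H|data) = 0.249·0.15266 / (0.249·0.15266 + 0.751·0.078604) = 0.038011/0.097043 = 0.3917.

Posterior P(H) ≈ 0.3917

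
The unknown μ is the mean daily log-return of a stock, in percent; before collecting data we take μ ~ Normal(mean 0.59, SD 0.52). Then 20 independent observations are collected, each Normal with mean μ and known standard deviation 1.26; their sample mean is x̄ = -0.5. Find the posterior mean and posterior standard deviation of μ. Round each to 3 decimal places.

Posterior mean ≈ -0.253; posterior SD ≈ 0.248

Prior precision 1/τ₀² = 1/0.52² = 3.69822; data precision n/σ² = 20/1.26² = 12.5976.
Posterior precision = 3.69822 + 12.5976 = 16.2959, giving posterior SD = 1/√16.2959 = 0.248.
Posterior mean = (3.69822·0.59 + 12.5976·-0.5) / 16.2959 = -0.253.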